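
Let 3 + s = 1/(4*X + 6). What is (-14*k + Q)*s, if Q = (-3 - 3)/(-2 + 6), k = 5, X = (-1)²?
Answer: 4147/20 ≈ 207.35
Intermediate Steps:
X = 1
Q = -3/2 (Q = -6/4 = -6*¼ = -3/2 ≈ -1.5000)
s = -29/10 (s = -3 + 1/(4*1 + 6) = -3 + 1/(4 + 6) = -3 + 1/10 = -3 + ⅒ = -29/10 ≈ -2.9000)
(-14*k + Q)*s = (-14*5 - 3/2)*(-29/10) = (-70 - 3/2)*(-29/10) = -143/2*(-29/10) = 4147/20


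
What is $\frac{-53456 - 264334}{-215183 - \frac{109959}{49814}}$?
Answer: $\frac{15830391060}{10719235921} \approx 1.4768$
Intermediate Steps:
$\frac{-53456 - 264334}{-215183 - \frac{109959}{49814}} = - \frac{317790}{-215183 - \frac{109959}{49814}} = - \frac{317790}{- \frac{10719235921}{49814}} = \left(-317790\right) \left(- \frac{49814}{10719235921}\right) = \frac{15830391060}{10719235921}$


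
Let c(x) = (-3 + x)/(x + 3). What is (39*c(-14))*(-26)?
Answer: -17238/11 ≈ -1567.1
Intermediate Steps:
c(x) = (-3 + x)/(3 + x)
(39*c(-14))*(-26) = (39*((-3 - 14)/(3 - 14)))*(-26) = (39*(-17/(-11)))*(-26) = (39*(-1/11*(-17)))*(-26) = (39*(17/11))*(-26) = (663/11)*(-26) = -17238/11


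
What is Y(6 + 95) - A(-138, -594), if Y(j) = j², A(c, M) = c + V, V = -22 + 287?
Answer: 10074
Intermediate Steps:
V = 265
A(c, M) = 265 + c (A(c, M) = c + 265 = 265 + c)
Y(6 + 95) - A(-138, -594) = (6 + 95)² - (265 - 138) = 101² - 1*127 = 10201 - 127 = 10074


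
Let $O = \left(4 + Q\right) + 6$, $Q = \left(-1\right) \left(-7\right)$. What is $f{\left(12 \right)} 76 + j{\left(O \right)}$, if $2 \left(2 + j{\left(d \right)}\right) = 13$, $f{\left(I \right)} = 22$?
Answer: $\frac{3353}{2} \approx 1676.5$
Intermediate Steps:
$Q = 7$
$O = 17$ ($O = \left(4 + 7\right) + 6 = 11 + 6 = 17$)
$j{\left(d \right)} = \frac{9}{2}$ ($j{\left(d \right)} = -2 + \frac{1}{2} \cdot 13 = -2 + \frac{13}{2} = \frac{9}{2}$)
$f{\left(12 \right)} 76 + j{\left(O \right)} = 22 \cdot 76 + \frac{9}{2} = 1672 + \frac{9}{2} = \frac{3353}{2}$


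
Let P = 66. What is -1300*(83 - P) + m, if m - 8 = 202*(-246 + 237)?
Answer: -23910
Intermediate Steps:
m = -1810 (m = 8 + 202*(-246 + 237) = 8 + 202*(-9) = 8 - 1818 = -1810)
-1300*(83 - P) + m = -1300*(83 - 1*66) - 1810 = -1300*(83 - 66) - 1810 = -1300*17 - 1810 = -1*22100 - 1810 = -22100 - 1810 = -23910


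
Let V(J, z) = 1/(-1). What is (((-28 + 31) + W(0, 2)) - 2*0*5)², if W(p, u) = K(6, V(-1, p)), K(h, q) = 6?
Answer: 81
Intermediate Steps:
V(J, z) = -1
W(p, u) = 6
(((-28 + 31) + W(0, 2)) - 2*0*5)² = (((-28 + 31) + 6) - 2*0*5)² = ((3 + 6) + 0*5)² = (9 + 0)² = 9² = 81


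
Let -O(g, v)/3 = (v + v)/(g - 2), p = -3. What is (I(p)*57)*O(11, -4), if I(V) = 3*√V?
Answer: 456*I*√3 ≈ 789.82*I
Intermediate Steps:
O(g, v) = -6*v/(-2 + g) (O(g, v) = -3*(v + v)/(g - 2) = -3*2*v/(-2 + g) = -6*v/(-2 + g))
(I(p)*57)*O(11, -4) = ((3*√(-3))*57)*(-6*(-4)/(-2 + 11)) = ((3*(I*√3))*57)*(-6*(-4)/9) = ((3*I*√3)*57)*(-6*(-4)*⅑) = (171*I*√3)*(8/3) = 456*I*√3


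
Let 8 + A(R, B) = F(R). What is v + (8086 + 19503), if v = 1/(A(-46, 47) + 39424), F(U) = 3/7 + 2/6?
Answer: 22836849949/827752 ≈ 27589.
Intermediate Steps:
F(U) = 16/21 (F(U) = 3*(1/7) + 2*(1/6) = 3/7 + 1/3 = 16/21)
A(R, B) = -152/21 (A(R, B) = -8 + 16/21 = -152/21)
v = 21/827752 (v = 1/(-152/21 + 39424) = 1/(827752/21) = 21/827752 ≈ 2.5370e-5)
v + (8086 + 19503) = 21/827752 + (8086 + 19503) = 21/827752 + 27589 = 22836849949/827752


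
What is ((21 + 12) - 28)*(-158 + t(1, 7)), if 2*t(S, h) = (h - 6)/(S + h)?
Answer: -12635/16 ≈ -789.69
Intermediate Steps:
t(S, h) = (-6 + h)/(2*(S + h)) (t(S, h) = ((h - 6)/(S + h))/2 = ((-6 + h)/(S + h))/2 = (-6 + h)/(2*(S + h)))
((21 + 12) - 28)*(-158 + t(1, 7)) = ((21 + 12) - 28)*(-158 + (-3 + (½)*7)/(1 + 7)) = (33 - 28)*(-158 + (-3 + 7/2)/8) = 5*(-158 + (⅛)*(½)) = 5*(-158 + 1/16) = 5*(-2527/16) = -12635/16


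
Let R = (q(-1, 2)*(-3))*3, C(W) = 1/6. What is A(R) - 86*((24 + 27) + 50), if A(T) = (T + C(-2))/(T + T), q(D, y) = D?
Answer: -938033/108 ≈ -8685.5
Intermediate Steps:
C(W) = 1/6
R = 9 (R = -1*(-3)*3 = 3*3 = 9)
A(T) = (1/6 + T)/(2*T) (A(T) = (T + 1/6)/(T + T) = (1/6 + T)/((2*T)) = (1/6 + T)*(1/(2*T)) = (1/6 + T)/(2*T))
A(R) - 86*((24 + 27) + 50) = (1/12)*(1 + 6*9)/9 - 86*((24 + 27) + 50) = (1/12)*(1/9)*(1 + 54) - 86*(51 + 50) = (1/12)*(1/9)*55 - 86*101 = 55/108 - 8686 = -938033/108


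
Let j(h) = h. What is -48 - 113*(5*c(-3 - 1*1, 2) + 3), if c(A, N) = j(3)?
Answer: -2082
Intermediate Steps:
c(A, N) = 3
-48 - 113*(5*c(-3 - 1*1, 2) + 3) = -48 - 113*(5*3 + 3) = -48 - 113*(15 + 3) = -48 - 113*18 = -48 - 2034 = -2082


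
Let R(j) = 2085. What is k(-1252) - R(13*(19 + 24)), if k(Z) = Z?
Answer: -3337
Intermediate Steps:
k(-1252) - R(13*(19 + 24)) = -1252 - 1*2085 = -1252 - 2085 = -3337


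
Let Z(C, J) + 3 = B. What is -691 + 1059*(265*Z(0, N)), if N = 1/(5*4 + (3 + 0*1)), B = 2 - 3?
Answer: -1123231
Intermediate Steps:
B = -1
N = 1/23 (N = 1/(20 + (3 + 0)) = 1/(20 + 3) = 1/23 ≈ 0.043478)
Z(C, J) = -4 (Z(C, J) = -3 - 1 = -4)
-691 + 1059*(265*Z(0, N)) = -691 + 1059*(265*(-4)) = -691 + 1059*(-1060) = -691 - 1122540 = -1123231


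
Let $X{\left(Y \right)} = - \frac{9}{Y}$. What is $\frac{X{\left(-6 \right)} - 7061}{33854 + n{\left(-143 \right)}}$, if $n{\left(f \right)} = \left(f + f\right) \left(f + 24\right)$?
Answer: $- \frac{14119}{135776} \approx -0.10399$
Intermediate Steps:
$n{\left(f \right)} = 2 f \left(24 + f\right)$
$\frac{X{\left(-6 \right)} - 7061}{33854 + n{\left(-143 \right)}} = \frac{- \frac{9}{-6} - 7061}{33854 + 2 \left(-143\right) \left(24 - 143\right)} = \frac{\left(-9\right) \left(- \frac{1}{6}\right) - 7061}{33854 + 2 \left(-143\right) \left(-119\right)} = \frac{\frac{3}{2} - 7061}{33854 + 34034} = - \frac{14119}{2 \cdot 67888} = \left(- \frac{14119}{2}\right) \frac{1}{67888} = - \frac{14119}{135776}$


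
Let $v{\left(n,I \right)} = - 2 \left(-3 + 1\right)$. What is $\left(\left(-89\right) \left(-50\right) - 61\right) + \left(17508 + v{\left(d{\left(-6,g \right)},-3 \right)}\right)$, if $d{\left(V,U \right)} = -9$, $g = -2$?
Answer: $21901$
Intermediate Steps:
$v{\left(n,I \right)} = 4$ ($v{\left(n,I \right)} = \left(-2\right) \left(-2\right) = 4$)
$\left(\left(-89\right) \left(-50\right) - 61\right) + \left(17508 + v{\left(d{\left(-6,g \right)},-3 \right)}\right) = \left(\left(-89\right) \left(-50\right) - 61\right) + \left(17508 + 4\right) = \left(4450 - 61\right) + 17512 = 4389 + 17512 = 21901$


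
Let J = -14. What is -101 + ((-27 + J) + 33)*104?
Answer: -933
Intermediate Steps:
-101 + ((-27 + J) + 33)*104 = -101 + ((-27 - 14) + 33)*104 = -101 + (-41 + 33)*104 = -101 - 8*104 = -101 - 832 = -933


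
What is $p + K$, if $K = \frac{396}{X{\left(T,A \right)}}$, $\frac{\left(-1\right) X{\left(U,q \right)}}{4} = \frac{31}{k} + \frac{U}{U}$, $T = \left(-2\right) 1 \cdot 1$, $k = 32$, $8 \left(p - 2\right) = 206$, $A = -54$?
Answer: $- \frac{631}{28} \approx -22.536$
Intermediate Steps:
$p = \frac{111}{4}$ ($p = 2 + \frac{1}{8} \cdot 206 = 2 + \frac{103}{4} = \frac{111}{4} \approx 27.75$)
$T = -2$ ($T = \left(-2\right) 1 = -2$)
$X{\left(U,q \right)} = - \frac{63}{8}$ ($X{\left(U,q \right)} = - 4 \left(\frac{31}{32} + \frac{U}{U}\right) = - 4 \left(31 \cdot \frac{1}{32} + 1\right) = - 4 \left(\frac{31}{32} + 1\right) = \left(-4\right) \frac{63}{32} = - \frac{63}{8}$)
$K = - \frac{352}{7}$ ($K = \frac{396}{- \frac{63}{8}} = 396 \left(- \frac{8}{63}\right) = - \frac{352}{7} \approx -50.286$)
$p + K = \frac{111}{4} - \frac{352}{7} = - \frac{631}{28}$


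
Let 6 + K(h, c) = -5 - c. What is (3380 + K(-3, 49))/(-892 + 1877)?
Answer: 664/197 ≈ 3.3706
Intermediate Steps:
K(h, c) = -11 - c (K(h, c) = -6 + (-5 - c) = -11 - c)
(3380 + K(-3, 49))/(-892 + 1877) = (3380 + (-11 - 1*49))/(-892 + 1877) = (3380 + (-11 - 49))/985 = (3380 - 60)*(1/985) = 3320*(1/985) = 664/197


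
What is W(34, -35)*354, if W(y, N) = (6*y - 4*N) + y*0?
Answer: 121776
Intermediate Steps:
W(y, N) = -4*N + 6*y (W(y, N) = (-4*N + 6*y) + 0 = -4*N + 6*y)
W(34, -35)*354 = (-4*(-35) + 6*34)*354 = (140 + 204)*354 = 344*354 = 121776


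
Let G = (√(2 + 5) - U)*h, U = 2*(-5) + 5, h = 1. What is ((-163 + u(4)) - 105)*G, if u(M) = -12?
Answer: -1400 - 280*√7 ≈ -2140.8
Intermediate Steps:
U = -5 (U = -10 + 5 = -5)
G = 5 + √7 (G = (√(2 + 5) - 1*(-5))*1 = (√7 + 5)*1 = (5 + √7)*1 = 5 + √7 ≈ 7.6458)
((-163 + u(4)) - 105)*G = ((-163 - 12) - 105)*(5 + √7) = (-175 - 105)*(5 + √7) = -280*(5 + √7) = -1400 - 280*√7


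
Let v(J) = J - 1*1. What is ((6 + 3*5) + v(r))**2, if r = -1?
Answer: 361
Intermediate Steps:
v(J) = -1 + J (v(J) = J - 1 = -1 + J)
((6 + 3*5) + v(r))**2 = ((6 + 3*5) + (-1 - 1))**2 = ((6 + 15) - 2)**2 = (21 - 2)**2 = 19**2 = 361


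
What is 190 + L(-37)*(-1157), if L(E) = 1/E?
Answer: 8187/37 ≈ 221.27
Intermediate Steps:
190 + L(-37)*(-1157) = 190 - 1157/(-37) = 190 - 1/37*(-1157) = 190 + 1157/37 = 8187/37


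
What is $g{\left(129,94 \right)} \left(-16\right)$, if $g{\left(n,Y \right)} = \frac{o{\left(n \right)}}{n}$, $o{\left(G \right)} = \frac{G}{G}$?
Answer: $- \frac{16}{129} \approx -0.12403$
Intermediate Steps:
$o{\left(G \right)} = 1$
$g{\left(n,Y \right)} = \frac{1}{n}$ ($g{\left(n,Y \right)} = 1 \frac{1}{n} = \frac{1}{n}$)
$g{\left(129,94 \right)} \left(-16\right) = \frac{1}{129} \left(-16\right) = - \frac{16}{129}$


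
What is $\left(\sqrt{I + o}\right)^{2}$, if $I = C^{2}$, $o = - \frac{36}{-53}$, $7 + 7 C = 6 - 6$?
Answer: $\frac{89}{53} \approx 1.6792$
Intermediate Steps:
$C = -1$ ($C = -1 + \frac{6 - 6}{7} = -1 + \frac{1}{7} \cdot 0 = -1 + 0 = -1$)
$o = \frac{36}{53}$ ($o = \left(-36\right) \left(- \frac{1}{53}\right) = \frac{36}{53} \approx 0.67924$)
$I = 1$ ($I = \left(-1\right)^{2} = 1$)
$\left(\sqrt{I + o}\right)^{2} = \left(\sqrt{1 + \frac{36}{53}}\right)^{2} = \left(\sqrt{\frac{89}{53}}\right)^{2} = \left(\frac{\sqrt{4717}}{53}\right)^{2} = \frac{89}{53}$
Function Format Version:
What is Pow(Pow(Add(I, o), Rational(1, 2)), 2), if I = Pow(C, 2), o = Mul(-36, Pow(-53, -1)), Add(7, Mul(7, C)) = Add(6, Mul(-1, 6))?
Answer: Rational(89, 53) ≈ 1.6792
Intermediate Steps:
C = -1 (C = Add(-1, Mul(Rational(1, 7), Add(6, Mul(-1, 6)))) = Add(-1, Mul(Rational(1, 7), Add(6, -6))) = Add(-1, Mul(Rational(1, 7), 0)) = Add(-1, 0) = -1)
o = Rational(36, 53) (o = Mul(-36, Rational(-1, 53)) = Rational(36, 53) ≈ 0.67924)
I = 1 (I = Pow(-1, 2) = 1)
Pow(Pow(Add(I, o), Rational(1, 2)), 2) = Pow(Pow(Add(1, Rational(36, 53)), Rational(1, 2)), 2) = Pow(Pow(Rational(89, 53), Rational(1, 2)), 2) = Pow(Mul(Rational(1, 53), Pow(4717, Rational(1, 2))), 2) = Rational(89, 53)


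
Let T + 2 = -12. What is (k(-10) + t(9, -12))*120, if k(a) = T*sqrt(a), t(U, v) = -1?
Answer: -120 - 1680*I*sqrt(10) ≈ -120.0 - 5312.6*I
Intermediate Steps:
T = -14 (T = -2 - 12 = -14)
k(a) = -14*sqrt(a)
(k(-10) + t(9, -12))*120 = (-14*I*sqrt(10) - 1)*120 = (-1 - 14*I*sqrt(10))*120 = -120 - 1680*I*sqrt(10)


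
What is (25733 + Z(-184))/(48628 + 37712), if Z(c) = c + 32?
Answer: 8527/28780 ≈ 0.29628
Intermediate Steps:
Z(c) = 32 + c
(25733 + Z(-184))/(48628 + 37712) = (25733 + (32 - 184))/(48628 + 37712) = (25733 - 152)/86340 = 25581*(1/86340) = 8527/28780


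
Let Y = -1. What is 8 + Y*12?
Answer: -4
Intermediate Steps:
8 + Y*12 = 8 - 1*12 = 8 - 12 = -4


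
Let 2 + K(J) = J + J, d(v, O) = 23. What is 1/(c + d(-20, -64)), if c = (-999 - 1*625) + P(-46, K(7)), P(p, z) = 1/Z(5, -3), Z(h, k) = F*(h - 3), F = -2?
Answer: -4/6405 ≈ -0.00062451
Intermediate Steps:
Z(h, k) = 6 - 2*h (Z(h, k) = -2*(h - 3) = -2*(-3 + h) = 6 - 2*h)
K(J) = -2 + 2*J (K(J) = -2 + (J + J) = -2 + 2*J)
P(p, z) = -¼ (P(p, z) = 1/(6 - 2*5) = 1/(6 - 10) = 1/(-4) = -¼)
c = -6497/4 (c = (-999 - 1*625) - ¼ = (-999 - 625) - ¼ = -1624 - ¼ = -6497/4 ≈ -1624.3)
1/(c + d(-20, -64)) = 1/(-6497/4 + 23) = 1/(-6405/4) = -4/6405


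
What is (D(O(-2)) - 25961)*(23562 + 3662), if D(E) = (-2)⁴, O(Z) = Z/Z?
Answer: -706326680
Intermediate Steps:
O(Z) = 1
D(E) = 16
(D(O(-2)) - 25961)*(23562 + 3662) = (16 - 25961)*(23562 + 3662) = -25945*27224 = -706326680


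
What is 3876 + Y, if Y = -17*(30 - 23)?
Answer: 3757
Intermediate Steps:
Y = -119 (Y = -17*7 = -119)
3876 + Y = 3876 - 119 = 3757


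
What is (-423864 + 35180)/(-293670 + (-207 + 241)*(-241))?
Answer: 97171/75466 ≈ 1.2876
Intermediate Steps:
(-423864 + 35180)/(-293670 + (-207 + 241)*(-241)) = -388684/(-293670 + 34*(-241)) = -388684/(-293670 - 8194) = -388684/(-301864) = -388684*(-1/301864) = 97171/75466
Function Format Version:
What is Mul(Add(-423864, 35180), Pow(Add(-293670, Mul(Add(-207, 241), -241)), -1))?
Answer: Rational(97171, 75466) ≈ 1.2876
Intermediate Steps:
Mul(Add(-423864, 35180), Pow(Add(-293670, Mul(Add(-207, 241), -241)), -1)) = Mul(-388684, Pow(Add(-293670, Mul(34, -241)), -1)) = Mul(-388684, Pow(Add(-293670, -8194), -1)) = Mul(-388684, Pow(-301864, -1)) = Mul(-388684, Rational(-1, 301864)) = Rational(97171, 75466)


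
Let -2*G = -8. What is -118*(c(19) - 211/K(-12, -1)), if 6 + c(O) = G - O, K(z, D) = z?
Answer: 2419/6 ≈ 403.17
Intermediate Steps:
G = 4 (G = -½*(-8) = 4)
c(O) = -2 - O (c(O) = -6 + (4 - O) = -2 - O)
-118*(c(19) - 211/K(-12, -1)) = -118*((-2 - 1*19) - 211/(-12)) = -118*((-2 - 19) - 211*(-1/12)) = -118*(-21 + 211/12) = -118*(-41/12) = 2419/6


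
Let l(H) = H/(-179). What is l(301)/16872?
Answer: -301/3020088 ≈ -9.9666e-5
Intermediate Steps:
l(H) = -H/179 (l(H) = H*(-1/179) = -H/179)
l(301)/16872 = -1/179*301/16872 = -301/179*1/16872 = -301/3020088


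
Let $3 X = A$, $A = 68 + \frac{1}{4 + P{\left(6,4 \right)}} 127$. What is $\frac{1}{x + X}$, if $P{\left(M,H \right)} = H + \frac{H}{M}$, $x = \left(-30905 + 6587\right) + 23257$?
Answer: $- \frac{78}{80609} \approx -0.00096763$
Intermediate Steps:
$x = -1061$ ($x = -24318 + 23257 = -1061$)
$A = \frac{2149}{26}$ ($A = 68 + \frac{1}{4 + \left(4 + \frac{4}{6}\right)} 127 = 68 + \frac{1}{4 + \left(4 + 4 \cdot \frac{1}{6}\right)} 127 = 68 + \frac{1}{4 + \left(4 + \frac{2}{3}\right)} 127 = 68 + \frac{1}{4 + \frac{14}{3}} \cdot 127 = 68 + \frac{1}{\frac{26}{3}} \cdot 127 = 68 + \frac{3}{26} \cdot 127 = 68 + \frac{381}{26} = \frac{2149}{26} \approx 82.654$)
$X = \frac{2149}{78}$ ($X = \frac{1}{3} \cdot \frac{2149}{26} = \frac{2149}{78} \approx 27.551$)
$\frac{1}{x + X} = \frac{1}{-1061 + \frac{2149}{78}} = \frac{1}{- \frac{80609}{78}} = - \frac{78}{80609}$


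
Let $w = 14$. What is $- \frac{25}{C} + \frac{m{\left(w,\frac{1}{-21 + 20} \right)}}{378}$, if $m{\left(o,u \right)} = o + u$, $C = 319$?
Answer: $- \frac{5303}{120582} \approx -0.043978$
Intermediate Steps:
$- \frac{25}{C} + \frac{m{\left(w,\frac{1}{-21 + 20} \right)}}{378} = - \frac{25}{319} + \frac{14 + \frac{1}{-21 + 20}}{378} = \left(-25\right) \frac{1}{319} + \left(14 + \frac{1}{-1}\right) \frac{1}{378} = - \frac{25}{319} + \left(14 - 1\right) \frac{1}{378} = - \frac{25}{319} + 13 \cdot \frac{1}{378} = - \frac{25}{319} + \frac{13}{378} = - \frac{5303}{120582}$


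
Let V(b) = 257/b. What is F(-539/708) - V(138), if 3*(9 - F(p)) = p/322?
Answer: 697457/97704 ≈ 7.1385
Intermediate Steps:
F(p) = 9 - p/966 (F(p) = 9 - p/(3*322) = 9 - p/966)
F(-539/708) - V(138) = (9 - (-77)/(138*708)) - 257/138 = (9 - 1/966*(-539/708)) - 1*257/138 = (9 + 77/97704) - 257/138 = 879413/97704 - 257/138 = 697457/97704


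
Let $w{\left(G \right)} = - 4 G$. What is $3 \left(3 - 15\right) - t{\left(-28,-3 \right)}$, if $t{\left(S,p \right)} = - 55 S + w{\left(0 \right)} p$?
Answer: $-1576$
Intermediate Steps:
$t{\left(S,p \right)} = - 55 S$ ($t{\left(S,p \right)} = - 55 S + \left(-4\right) 0 p = - 55 S + 0 p = - 55 S + 0 = - 55 S$)
$3 \left(3 - 15\right) - t{\left(-28,-3 \right)} = 3 \left(3 - 15\right) - \left(-55\right) \left(-28\right) = 3 \left(-12\right) - 1540 = -36 - 1540 = -1576$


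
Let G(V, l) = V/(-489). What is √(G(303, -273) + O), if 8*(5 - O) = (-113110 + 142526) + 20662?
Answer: I*√664795663/326 ≈ 79.091*I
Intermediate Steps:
O = -25019/4 (O = 5 - ((-113110 + 142526) + 20662)/8 = 5 - (29416 + 20662)/8 = 5 - ⅛*50078 = 5 - 25039/4 = -25019/4 ≈ -6254.8)
G(V, l) = -V/489 (G(V, l) = V*(-1/489) = -V/489)
√(G(303, -273) + O) = √(-1/489*303 - 25019/4) = √(-101/163 - 25019/4) = √(-4078501/652) = I*√664795663/326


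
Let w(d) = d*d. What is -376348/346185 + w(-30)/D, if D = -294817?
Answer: -15895050688/14580174735 ≈ -1.0902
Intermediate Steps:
w(d) = d**2
-376348/346185 + w(-30)/D = -376348/346185 + (-30)**2/(-294817) = -376348*1/346185 + 900*(-1/294817) = -53764/49455 - 900/294817 = -15895050688/14580174735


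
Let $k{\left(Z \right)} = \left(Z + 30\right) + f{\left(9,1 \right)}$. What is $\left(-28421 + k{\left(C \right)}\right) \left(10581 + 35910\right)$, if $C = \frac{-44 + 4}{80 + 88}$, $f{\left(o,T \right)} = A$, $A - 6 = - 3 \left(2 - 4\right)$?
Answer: $- \frac{9235654108}{7} \approx -1.3194 \cdot 10^{9}$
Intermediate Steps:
$A = 12$ ($A = 6 - 3 \left(2 - 4\right) = 6 - -6 = 6 + 6 = 12$)
$f{\left(o,T \right)} = 12$
$C = - \frac{5}{21}$ ($C = - \frac{40}{168} = \left(-40\right) \frac{1}{168} = - \frac{5}{21} \approx -0.2381$)
$k{\left(Z \right)} = 42 + Z$ ($k{\left(Z \right)} = \left(Z + 30\right) + 12 = \left(30 + Z\right) + 12 = 42 + Z$)
$\left(-28421 + k{\left(C \right)}\right) \left(10581 + 35910\right) = \left(-28421 + \left(42 - \frac{5}{21}\right)\right) \left(10581 + 35910\right) = \left(-28421 + \frac{877}{21}\right) 46491 = \left(- \frac{595964}{21}\right) 46491 = - \frac{9235654108}{7}$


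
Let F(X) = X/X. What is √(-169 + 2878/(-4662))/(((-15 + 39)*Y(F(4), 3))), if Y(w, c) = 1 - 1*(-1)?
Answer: I*√102402902/37296 ≈ 0.27133*I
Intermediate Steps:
F(X) = 1
Y(w, c) = 2 (Y(w, c) = 1 + 1 = 2)
√(-169 + 2878/(-4662))/(((-15 + 39)*Y(F(4), 3))) = √(-169 + 2878/(-4662))/(((-15 + 39)*2)) = √(-169 + 2878*(-1/4662))/((24*2)) = √(-169 - 1439/2331)/48 = √(-395378/2331)*(1/48) = (I*√102402902/777)*(1/48) = I*√102402902/37296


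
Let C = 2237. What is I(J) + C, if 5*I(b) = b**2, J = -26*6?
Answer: 35521/5 ≈ 7104.2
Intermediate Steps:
J = -156
I(b) = b**2/5
I(J) + C = (1/5)*(-156)**2 + 2237 = (1/5)*24336 + 2237 = 24336/5 + 2237 = 35521/5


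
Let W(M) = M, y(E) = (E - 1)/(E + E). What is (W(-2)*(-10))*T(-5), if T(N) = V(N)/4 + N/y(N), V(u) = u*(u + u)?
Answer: 250/3 ≈ 83.333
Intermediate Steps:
V(u) = 2*u**2 (V(u) = u*(2*u) = 2*u**2)
y(E) = (-1 + E)/(2*E) (y(E) = (-1 + E)/((2*E)) = (-1 + E)*(1/(2*E)) = (-1 + E)/(2*E))
T(N) = N**2/2 + 2*N**2/(-1 + N) (T(N) = (2*N**2)/4 + N/(((-1 + N)/(2*N))) = (2*N**2)*(1/4) + N*(2*N/(-1 + N)) = N**2/2 + 2*N**2/(-1 + N))
(W(-2)*(-10))*T(-5) = (-2*(-10))*((1/2)*(-5)**2*(3 - 5)/(-1 - 5)) = 20*((1/2)*25*(-2)/(-6)) = 20*((1/2)*25*(-1/6)*(-2)) = 20*(25/6) = 250/3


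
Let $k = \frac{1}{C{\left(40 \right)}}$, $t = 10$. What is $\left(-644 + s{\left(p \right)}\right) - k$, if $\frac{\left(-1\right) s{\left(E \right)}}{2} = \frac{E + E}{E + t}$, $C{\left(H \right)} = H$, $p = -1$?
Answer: $- \frac{231689}{360} \approx -643.58$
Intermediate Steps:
$s{\left(E \right)} = - \frac{4 E}{10 + E}$ ($s{\left(E \right)} = - 2 \frac{E + E}{E + 10} = - 2 \frac{2 E}{10 + E} = - \frac{4 E}{10 + E}$)
$k = \frac{1}{40} \approx 0.025$
$\left(-644 + s{\left(p \right)}\right) - k = \left(-644 - - \frac{4}{10 - 1}\right) - \frac{1}{40} = \left(-644 - - \frac{4}{9}\right) - \frac{1}{40} = \left(-644 - \left(-4\right) \frac{1}{9}\right) - \frac{1}{40} = \left(-644 + \frac{4}{9}\right) - \frac{1}{40} = - \frac{5792}{9} - \frac{1}{40} = - \frac{231689}{360}$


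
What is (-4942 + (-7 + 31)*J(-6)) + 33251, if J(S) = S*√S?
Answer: 28309 - 144*I*√6 ≈ 28309.0 - 352.73*I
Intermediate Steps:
J(S) = S^(3/2)
(-4942 + (-7 + 31)*J(-6)) + 33251 = (-4942 + (-7 + 31)*(-6)^(3/2)) + 33251 = (-4942 + 24*(-6*I*√6)) + 33251 = (-4942 - 144*I*√6) + 33251 = 28309 - 144*I*√6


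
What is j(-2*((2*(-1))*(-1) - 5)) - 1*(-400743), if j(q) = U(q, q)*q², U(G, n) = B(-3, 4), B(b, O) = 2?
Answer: 400815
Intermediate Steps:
U(G, n) = 2
j(q) = 2*q²
j(-2*((2*(-1))*(-1) - 5)) - 1*(-400743) = 2*(-2*((2*(-1))*(-1) - 5))² - 1*(-400743) = 2*(-2*(-2*(-1) - 5))² + 400743 = 2*(-2*(2 - 5))² + 400743 = 2*(-2*(-3))² + 400743 = 2*6² + 400743 = 2*36 + 400743 = 72 + 400743 = 400815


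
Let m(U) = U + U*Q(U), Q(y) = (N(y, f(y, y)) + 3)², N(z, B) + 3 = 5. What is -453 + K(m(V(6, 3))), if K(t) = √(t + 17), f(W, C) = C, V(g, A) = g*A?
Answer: -453 + √485 ≈ -430.98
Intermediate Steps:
V(g, A) = A*g
N(z, B) = 2 (N(z, B) = -3 + 5 = 2)
Q(y) = 25 (Q(y) = (2 + 3)² = 5² = 25)
m(U) = 26*U (m(U) = U + U*25 = U + 25*U = 26*U)
K(t) = √(17 + t)
-453 + K(m(V(6, 3))) = -453 + √(17 + 26*(3*6)) = -453 + √(17 + 26*18) = -453 + √(17 + 468) = -453 + √485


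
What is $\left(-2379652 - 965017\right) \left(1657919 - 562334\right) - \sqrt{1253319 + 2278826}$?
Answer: $-3664369186365 - \sqrt{3532145} \approx -3.6644 \cdot 10^{12}$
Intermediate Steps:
$\left(-2379652 - 965017\right) \left(1657919 - 562334\right) - \sqrt{1253319 + 2278826} = \left(-3344669\right) 1095585 - \sqrt{3532145} = -3664369186365 - \sqrt{3532145}$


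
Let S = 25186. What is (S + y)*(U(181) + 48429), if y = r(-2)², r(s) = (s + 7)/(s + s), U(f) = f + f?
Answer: 19662821791/16 ≈ 1.2289e+9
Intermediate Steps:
U(f) = 2*f
r(s) = (7 + s)/(2*s) (r(s) = (7 + s)/((2*s)) = (7 + s)*(1/(2*s)) = (7 + s)/(2*s))
y = 25/16 (y = ((½)*(7 - 2)/(-2))² = ((½)*(-½)*5)² = (-5/4)² = 25/16 ≈ 1.5625)
(S + y)*(U(181) + 48429) = (25186 + 25/16)*(2*181 + 48429) = 403001*(362 + 48429)/16 = (403001/16)*48791 = 19662821791/16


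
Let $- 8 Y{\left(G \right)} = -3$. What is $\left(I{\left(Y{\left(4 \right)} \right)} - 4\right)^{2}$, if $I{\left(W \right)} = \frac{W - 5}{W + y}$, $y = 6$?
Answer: $\frac{58081}{2601} \approx 22.33$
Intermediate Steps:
$Y{\left(G \right)} = \frac{3}{8}$ ($Y{\left(G \right)} = \left(- \frac{1}{8}\right) \left(-3\right) = \frac{3}{8}$)
$I{\left(W \right)} = \frac{-5 + W}{6 + W}$ ($I{\left(W \right)} = \frac{W - 5}{W + 6} = \frac{-5 + W}{6 + W}$)
$\left(I{\left(Y{\left(4 \right)} \right)} - 4\right)^{2} = \left(\frac{-5 + \frac{3}{8}}{6 + \frac{3}{8}} - 4\right)^{2} = \left(\frac{1}{\frac{51}{8}} \left(- \frac{37}{8}\right) - 4\right)^{2} = \left(\frac{8}{51} \left(- \frac{37}{8}\right) - 4\right)^{2} = \left(- \frac{37}{51} - 4\right)^{2} = \left(- \frac{241}{51}\right)^{2} = \frac{58081}{2601}$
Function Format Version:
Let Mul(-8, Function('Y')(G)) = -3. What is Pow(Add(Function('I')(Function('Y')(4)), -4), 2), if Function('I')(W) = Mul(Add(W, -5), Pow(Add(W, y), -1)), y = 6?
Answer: Rational(58081, 2601) ≈ 22.330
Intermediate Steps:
Function('Y')(G) = Rational(3, 8) (Function('Y')(G) = Mul(Rational(-1, 8), -3) = Rational(3, 8))
Function('I')(W) = Mul(Pow(Add(6, W), -1), Add(-5, W)) (Function('I')(W) = Mul(Add(W, -5), Pow(Add(W, 6), -1)) = Mul(Add(-5, W), Pow(Add(6, W), -1)) = Mul(Pow(Add(6, W), -1), Add(-5, W)))
Pow(Add(Function('I')(Function('Y')(4)), -4), 2) = Pow(Add(Mul(Pow(Add(6, Rational(3, 8)), -1), Add(-5, Rational(3, 8))), -4), 2) = Pow(Add(Mul(Pow(Rational(51, 8), -1), Rational(-37, 8)), -4), 2) = Pow(Add(Mul(Rational(8, 51), Rational(-37, 8)), -4), 2) = Pow(Add(Rational(-37, 51), -4), 2) = Pow(Rational(-241, 51), 2) = Rational(58081, 2601)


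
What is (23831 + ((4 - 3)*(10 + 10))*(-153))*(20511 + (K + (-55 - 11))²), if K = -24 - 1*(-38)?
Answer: 482198765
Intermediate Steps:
K = 14 (K = -24 + 38 = 14)
(23831 + ((4 - 3)*(10 + 10))*(-153))*(20511 + (K + (-55 - 11))²) = (23831 + ((4 - 3)*(10 + 10))*(-153))*(20511 + (14 + (-55 - 11))²) = (23831 + (1*20)*(-153))*(20511 + (14 - 66)²) = (23831 + 20*(-153))*(20511 + (-52)²) = (23831 - 3060)*(20511 + 2704) = 20771*23215 = 482198765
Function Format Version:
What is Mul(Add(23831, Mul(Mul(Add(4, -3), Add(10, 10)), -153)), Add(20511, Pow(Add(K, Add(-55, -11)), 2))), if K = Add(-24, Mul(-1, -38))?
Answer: 482198765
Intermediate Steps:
K = 14 (K = Add(-24, 38) = 14)
Mul(Add(23831, Mul(Mul(Add(4, -3), Add(10, 10)), -153)), Add(20511, Pow(Add(K, Add(-55, -11)), 2))) = Mul(Add(23831, Mul(Mul(Add(4, -3), Add(10, 10)), -153)), Add(20511, Pow(Add(14, Add(-55, -11)), 2))) = Mul(Add(23831, Mul(Mul(1, 20), -153)), Add(20511, Pow(Add(14, -66), 2))) = Mul(Add(23831, Mul(20, -153)), Add(20511, Pow(-52, 2))) = Mul(Add(23831, -3060), Add(20511, 2704)) = Mul(20771, 23215) = 482198765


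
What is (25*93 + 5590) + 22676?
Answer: 30591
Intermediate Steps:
(25*93 + 5590) + 22676 = (2325 + 5590) + 22676 = 7915 + 22676 = 30591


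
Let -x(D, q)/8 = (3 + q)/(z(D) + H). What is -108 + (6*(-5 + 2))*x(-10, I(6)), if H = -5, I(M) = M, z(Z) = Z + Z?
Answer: -3996/25 ≈ -159.84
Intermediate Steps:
z(Z) = 2*Z
x(D, q) = -8*(3 + q)/(-5 + 2*D) (x(D, q) = -8*(3 + q)/(2*D - 5) = -8*(3 + q)/(-5 + 2*D))
-108 + (6*(-5 + 2))*x(-10, I(6)) = -108 + (6*(-5 + 2))*(8*(-3 - 1*6)/(-5 + 2*(-10))) = -108 + (6*(-3))*(8*(-3 - 6)/(-5 - 20)) = -108 - 144*(-9)/(-25) = -108 - 144*(-1)*(-9)/25 = -108 - 18*72/25 = -108 - 1296/25 = -3996/25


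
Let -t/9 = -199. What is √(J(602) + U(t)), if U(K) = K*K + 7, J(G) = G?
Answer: √3208290 ≈ 1791.2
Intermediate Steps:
t = 1791 (t = -9*(-199) = 1791)
U(K) = 7 + K² (U(K) = K² + 7 = 7 + K²)
√(J(602) + U(t)) = √(602 + (7 + 1791²)) = √(602 + (7 + 3207681)) = √(602 + 3207688) = √3208290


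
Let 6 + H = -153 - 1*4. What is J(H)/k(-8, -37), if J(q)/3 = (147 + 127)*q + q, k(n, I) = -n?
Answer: -134475/8 ≈ -16809.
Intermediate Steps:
H = -163 (H = -6 + (-153 - 1*4) = -6 + (-153 - 4) = -6 - 157 = -163)
J(q) = 825*q (J(q) = 3*((147 + 127)*q + q) = 3*(274*q + q) = 3*(275*q) = 825*q)
J(H)/k(-8, -37) = (825*(-163))/((-1*(-8))) = -134475/8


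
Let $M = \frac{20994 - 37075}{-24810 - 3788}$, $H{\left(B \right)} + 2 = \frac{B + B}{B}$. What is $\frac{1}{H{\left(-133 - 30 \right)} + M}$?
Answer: $\frac{28598}{16081} \approx 1.7784$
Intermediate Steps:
$H{\left(B \right)} = 0$ ($H{\left(B \right)} = -2 + \frac{B + B}{B} = -2 + \frac{2 B}{B} = -2 + 2 = 0$)
$M = \frac{16081}{28598}$ ($M = - \frac{16081}{-28598} = \left(-16081\right) \left(- \frac{1}{28598}\right) = \frac{16081}{28598} \approx 0.56231$)
$\frac{1}{H{\left(-133 - 30 \right)} + M} = \frac{1}{0 + \frac{16081}{28598}} = \frac{1}{\frac{16081}{28598}} = \frac{28598}{16081}$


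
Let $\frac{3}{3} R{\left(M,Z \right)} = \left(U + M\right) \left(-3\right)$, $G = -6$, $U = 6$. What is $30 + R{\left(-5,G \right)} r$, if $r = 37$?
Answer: $-81$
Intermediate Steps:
$R{\left(M,Z \right)} = -18 - 3 M$ ($R{\left(M,Z \right)} = \left(6 + M\right) \left(-3\right) = -18 - 3 M$)
$30 + R{\left(-5,G \right)} r = 30 + \left(-18 - -15\right) 37 = 30 + \left(-18 + 15\right) 37 = 30 - 111 = -81$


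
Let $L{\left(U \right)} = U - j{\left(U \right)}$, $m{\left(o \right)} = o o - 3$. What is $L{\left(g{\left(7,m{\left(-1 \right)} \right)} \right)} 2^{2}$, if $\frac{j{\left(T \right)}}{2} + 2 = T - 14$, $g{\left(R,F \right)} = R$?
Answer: $100$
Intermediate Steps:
$m{\left(o \right)} = -3 + o^{2}$ ($m{\left(o \right)} = o^{2} - 3 = -3 + o^{2}$)
$j{\left(T \right)} = -32 + 2 T$ ($j{\left(T \right)} = -4 + 2 \left(T - 14\right) = -4 + 2 \left(-14 + T\right) = -4 + \left(-28 + 2 T\right) = -32 + 2 T$)
$L{\left(U \right)} = 32 - U$ ($L{\left(U \right)} = U - \left(-32 + 2 U\right) = 32 - U$)
$L{\left(g{\left(7,m{\left(-1 \right)} \right)} \right)} 2^{2} = \left(32 - 7\right) 2^{2} = \left(32 - 7\right) 4 = 25 \cdot 4 = 100$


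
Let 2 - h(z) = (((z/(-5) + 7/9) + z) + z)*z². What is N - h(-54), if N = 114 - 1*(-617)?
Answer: -1402191/5 ≈ -2.8044e+5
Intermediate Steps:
h(z) = 2 - z²*(7/9 + 9*z/5) (h(z) = 2 - (((z/(-5) + 7/9) + z) + z)*z² = 2 - (((z*(-⅕) + 7*(⅑)) + z) + z)*z² = 2 - (((-z/5 + 7/9) + z) + z)*z² = 2 - (((7/9 - z/5) + z) + z)*z² = 2 - ((7/9 + 4*z/5) + z)*z² = 2 - (7/9 + 9*z/5)*z² = 2 - z²*(7/9 + 9*z/5))
N = 731 (N = 114 + 617 = 731)
N - h(-54) = 731 - (2 - 9/5*(-54)³ - 7/9*(-54)²) = 731 - (2 - 9/5*(-157464) - 7/9*2916) = 731 - (2 + 1417176/5 - 2268) = 731 - 1*1405846/5 = 731 - 1405846/5 = -1402191/5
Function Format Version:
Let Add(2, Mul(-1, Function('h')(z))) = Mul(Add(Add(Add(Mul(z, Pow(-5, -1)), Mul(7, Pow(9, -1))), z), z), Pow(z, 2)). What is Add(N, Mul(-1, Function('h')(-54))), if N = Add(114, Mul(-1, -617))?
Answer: Rational(-1402191, 5) ≈ -2.8044e+5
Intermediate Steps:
Function('h')(z) = Add(2, Mul(-1, Pow(z, 2), Add(Rational(7, 9), Mul(Rational(9, 5), z)))) (Function('h')(z) = Add(2, Mul(-1, Mul(Add(Add(Add(Mul(z, Pow(-5, -1)), Mul(7, Pow(9, -1))), z), z), Pow(z, 2)))) = Add(2, Mul(-1, Mul(Add(Add(Add(Mul(z, Rational(-1, 5)), Mul(7, Rational(1, 9))), z), z), Pow(z, 2)))) = Add(2, Mul(-1, Mul(Add(Add(Add(Mul(Rational(-1, 5), z), Rational(7, 9)), z), z), Pow(z, 2)))) = Add(2, Mul(-1, Mul(Add(Add(Add(Rational(7, 9), Mul(Rational(-1, 5), z)), z), z), Pow(z, 2)))) = Add(2, Mul(-1, Mul(Add(Add(Rational(7, 9), Mul(Rational(4, 5), z)), z), Pow(z, 2)))) = Add(2, Mul(-1, Mul(Add(Rational(7, 9), Mul(Rational(9, 5), z)), Pow(z, 2)))) = Add(2, Mul(-1, Mul(Pow(z, 2), Add(Rational(7, 9), Mul(Rational(9, 5), z))))) = Add(2, Mul(-1, Pow(z, 2), Add(Rational(7, 9), Mul(Rational(9, 5), z)))))
N = 731 (N = Add(114, 617) = 731)
Add(N, Mul(-1, Function('h')(-54))) = Add(731, Mul(-1, Add(2, Mul(Rational(-9, 5), Pow(-54, 3)), Mul(Rational(-7, 9), Pow(-54, 2))))) = Add(731, Mul(-1, Add(2, Mul(Rational(-9, 5), -157464), Mul(Rational(-7, 9), 2916)))) = Add(731, Mul(-1, Add(2, Rational(1417176, 5), -2268))) = Add(731, Mul(-1, Rational(1405846, 5))) = Add(731, Rational(-1405846, 5)) = Rational(-1402191, 5)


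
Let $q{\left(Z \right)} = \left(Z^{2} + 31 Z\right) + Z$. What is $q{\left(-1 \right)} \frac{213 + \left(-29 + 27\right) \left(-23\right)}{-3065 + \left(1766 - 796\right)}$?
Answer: $\frac{8029}{2095} \approx 3.8325$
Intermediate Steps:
$q{\left(Z \right)} = Z^{2} + 32 Z$
$q{\left(-1 \right)} \frac{213 + \left(-29 + 27\right) \left(-23\right)}{-3065 + \left(1766 - 796\right)} = - (32 - 1) \frac{213 + \left(-29 + 27\right) \left(-23\right)}{-3065 + \left(1766 - 796\right)} = \left(-1\right) 31 \frac{213 - -46}{-3065 + \left(1766 - 796\right)} = - 31 \frac{213 + 46}{-3065 + 970} = - 31 \frac{259}{-2095} = - 31 \cdot 259 \left(- \frac{1}{2095}\right) = \left(-31\right) \left(- \frac{259}{2095}\right) = \frac{8029}{2095}$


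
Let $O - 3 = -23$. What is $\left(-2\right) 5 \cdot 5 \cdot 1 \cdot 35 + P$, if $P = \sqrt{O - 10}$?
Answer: $-1750 + i \sqrt{30} \approx -1750.0 + 5.4772 i$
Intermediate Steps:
$O = -20$ ($O = 3 - 23 = -20$)
$P = i \sqrt{30}$ ($P = \sqrt{-20 - 10} = \sqrt{-30} = i \sqrt{30} \approx 5.4772 i$)
$\left(-2\right) 5 \cdot 5 \cdot 1 \cdot 35 + P = \left(-2\right) 5 \cdot 5 \cdot 1 \cdot 35 + i \sqrt{30} = \left(-10\right) 5 \cdot 35 + i \sqrt{30} = \left(-50\right) 35 + i \sqrt{30} = -1750 + i \sqrt{30}$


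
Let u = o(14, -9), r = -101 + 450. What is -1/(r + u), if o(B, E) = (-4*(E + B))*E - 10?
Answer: -1/519 ≈ -0.0019268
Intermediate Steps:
r = 349
o(B, E) = -10 + E*(-4*B - 4*E) (o(B, E) = (-4*(B + E))*E - 10 = (-4*B - 4*E)*E - 10 = E*(-4*B - 4*E) - 10 = -10 + E*(-4*B - 4*E))
u = 170 (u = -10 - 4*(-9)² - 4*14*(-9) = -10 - 4*81 + 504 = -10 - 324 + 504 = 170)
-1/(r + u) = -1/(349 + 170) = -1/519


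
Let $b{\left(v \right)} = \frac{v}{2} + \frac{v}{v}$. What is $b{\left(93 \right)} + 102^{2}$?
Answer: $\frac{20903}{2} \approx 10452.0$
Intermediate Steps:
$b{\left(v \right)} = 1 + \frac{v}{2}$ ($b{\left(v \right)} = v \frac{1}{2} + 1 = \frac{v}{2} + 1 = 1 + \frac{v}{2}$)
$b{\left(93 \right)} + 102^{2} = \left(1 + \frac{1}{2} \cdot 93\right) + 102^{2} = \left(1 + \frac{93}{2}\right) + 10404 = \frac{95}{2} + 10404 = \frac{20903}{2}$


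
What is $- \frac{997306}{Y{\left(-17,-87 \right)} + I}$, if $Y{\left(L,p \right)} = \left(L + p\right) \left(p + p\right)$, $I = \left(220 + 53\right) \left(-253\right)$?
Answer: $\frac{997306}{50973} \approx 19.565$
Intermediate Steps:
$I = -69069$ ($I = 273 \left(-253\right) = -69069$)
$Y{\left(L,p \right)} = 2 p \left(L + p\right)$ ($Y{\left(L,p \right)} = \left(L + p\right) 2 p = 2 p \left(L + p\right)$)
$- \frac{997306}{Y{\left(-17,-87 \right)} + I} = - \frac{997306}{2 \left(-87\right) \left(-17 - 87\right) - 69069} = - \frac{997306}{2 \left(-87\right) \left(-104\right) - 69069} = - \frac{997306}{18096 - 69069} = - \frac{997306}{-50973} = \left(-997306\right) \left(- \frac{1}{50973}\right) = \frac{997306}{50973}$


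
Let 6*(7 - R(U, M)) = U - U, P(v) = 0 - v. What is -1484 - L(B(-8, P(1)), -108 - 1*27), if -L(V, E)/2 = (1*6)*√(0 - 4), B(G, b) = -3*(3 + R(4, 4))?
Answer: -1484 + 24*I ≈ -1484.0 + 24.0*I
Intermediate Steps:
P(v) = -v
R(U, M) = 7 (R(U, M) = 7 - (U - U)/6 = 7 - ⅙*0 = 7 + 0 = 7)
B(G, b) = -30 (B(G, b) = -3*(3 + 7) = -3*10 = -30)
L(V, E) = -24*I (L(V, E) = -2*1*6*√(0 - 4) = -12*√(-4) = -12*2*I = -24*I)
-1484 - L(B(-8, P(1)), -108 - 1*27) = -1484 - (-24)*I = -1484 + 24*I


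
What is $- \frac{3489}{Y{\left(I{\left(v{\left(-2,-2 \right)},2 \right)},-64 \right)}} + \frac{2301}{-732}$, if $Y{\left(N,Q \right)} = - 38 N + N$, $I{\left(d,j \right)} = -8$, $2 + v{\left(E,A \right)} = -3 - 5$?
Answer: $- \frac{269587}{18056} \approx -14.931$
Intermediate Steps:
$v{\left(E,A \right)} = -10$ ($v{\left(E,A \right)} = -2 - 8 = -10$)
$Y{\left(N,Q \right)} = - 37 N$
$- \frac{3489}{Y{\left(I{\left(v{\left(-2,-2 \right)},2 \right)},-64 \right)}} + \frac{2301}{-732} = - \frac{3489}{\left(-37\right) \left(-8\right)} + \frac{2301}{-732} = - \frac{3489}{296} + 2301 \left(- \frac{1}{732}\right) = \left(-3489\right) \frac{1}{296} - \frac{767}{244} = - \frac{3489}{296} - \frac{767}{244} = - \frac{269587}{18056}$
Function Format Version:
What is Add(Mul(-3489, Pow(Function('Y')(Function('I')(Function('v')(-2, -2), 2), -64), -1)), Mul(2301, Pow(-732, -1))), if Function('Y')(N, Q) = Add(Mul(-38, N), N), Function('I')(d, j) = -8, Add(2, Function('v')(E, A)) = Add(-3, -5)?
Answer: Rational(-269587, 18056) ≈ -14.931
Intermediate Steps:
Function('v')(E, A) = -10 (Function('v')(E, A) = Add(-2, Add(-3, -5)) = Add(-2, -8) = -10)
Function('Y')(N, Q) = Mul(-37, N)
Add(Mul(-3489, Pow(Function('Y')(Function('I')(Function('v')(-2, -2), 2), -64), -1)), Mul(2301, Pow(-732, -1))) = Add(Mul(-3489, Pow(Mul(-37, -8), -1)), Mul(2301, Pow(-732, -1))) = Add(Mul(-3489, Pow(296, -1)), Mul(2301, Rational(-1, 732))) = Add(Mul(-3489, Rational(1, 296)), Rational(-767, 244)) = Add(Rational(-3489, 296), Rational(-767, 244)) = Rational(-269587, 18056)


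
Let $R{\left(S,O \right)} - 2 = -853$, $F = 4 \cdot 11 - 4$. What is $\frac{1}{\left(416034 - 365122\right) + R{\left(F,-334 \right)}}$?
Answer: $\frac{1}{50061} \approx 1.9976 \cdot 10^{-5}$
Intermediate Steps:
$F = 40$ ($F = 44 - 4 = 40$)
$R{\left(S,O \right)} = -851$ ($R{\left(S,O \right)} = 2 - 853 = -851$)
$\frac{1}{\left(416034 - 365122\right) + R{\left(F,-334 \right)}} = \frac{1}{\left(416034 - 365122\right) - 851} = \frac{1}{50912 - 851} = \frac{1}{50061}$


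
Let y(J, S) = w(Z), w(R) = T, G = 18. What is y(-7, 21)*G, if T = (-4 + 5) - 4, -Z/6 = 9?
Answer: -54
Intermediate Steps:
Z = -54 (Z = -6*9 = -54)
T = -3 (T = 1 - 4 = -3)
w(R) = -3
y(J, S) = -3
y(-7, 21)*G = -3*18 = -54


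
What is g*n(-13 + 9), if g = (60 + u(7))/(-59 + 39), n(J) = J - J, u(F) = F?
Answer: 0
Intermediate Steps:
n(J) = 0
g = -67/20 (g = (60 + 7)/(-59 + 39) = 67/(-20) = 67*(-1/20) = -67/20 ≈ -3.3500)
g*n(-13 + 9) = -67/20*0 = 0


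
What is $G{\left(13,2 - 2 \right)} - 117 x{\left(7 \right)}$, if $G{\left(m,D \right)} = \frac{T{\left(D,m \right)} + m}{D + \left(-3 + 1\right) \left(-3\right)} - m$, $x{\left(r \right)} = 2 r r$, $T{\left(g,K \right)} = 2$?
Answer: $- \frac{22953}{2} \approx -11477.0$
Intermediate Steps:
$x{\left(r \right)} = 2 r^{2}$
$G{\left(m,D \right)} = - m + \frac{2 + m}{6 + D}$ ($G{\left(m,D \right)} = \frac{2 + m}{D + \left(-3 + 1\right) \left(-3\right)} - m = \frac{2 + m}{D - -6} - m = \frac{2 + m}{D + 6} - m = \frac{2 + m}{6 + D} - m = - m + \frac{2 + m}{6 + D}$)
$G{\left(13,2 - 2 \right)} - 117 x{\left(7 \right)} = \frac{2 - 65 - \left(2 - 2\right) 13}{6 + \left(2 - 2\right)} - 117 \cdot 2 \cdot 7^{2} = \frac{2 - 65 - \left(2 - 2\right) 13}{6 + \left(2 - 2\right)} - 117 \cdot 2 \cdot 49 = \frac{2 - 65 - 0 \cdot 13}{6 + 0} - 11466 = \frac{2 - 65 + 0}{6} - 11466 = \frac{1}{6} \left(-63\right) - 11466 = - \frac{21}{2} - 11466 = - \frac{22953}{2}$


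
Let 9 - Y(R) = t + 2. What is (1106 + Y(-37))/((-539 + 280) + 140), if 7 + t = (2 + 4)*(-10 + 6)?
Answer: -1144/119 ≈ -9.6134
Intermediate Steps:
t = -31 (t = -7 + (2 + 4)*(-10 + 6) = -7 + 6*(-4) = -7 - 24 = -31)
Y(R) = 38 (Y(R) = 9 - (-31 + 2) = 9 - 1*(-29) = 9 + 29 = 38)
(1106 + Y(-37))/((-539 + 280) + 140) = (1106 + 38)/((-539 + 280) + 140) = 1144/(-259 + 140) = 1144/(-119) = 1144*(-1/119) = -1144/119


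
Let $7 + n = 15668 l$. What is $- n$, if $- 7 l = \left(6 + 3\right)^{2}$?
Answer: $\frac{1269157}{7} \approx 1.8131 \cdot 10^{5}$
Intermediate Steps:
$l = - \frac{81}{7}$ ($l = - \frac{\left(6 + 3\right)^{2}}{7} = - \frac{9^{2}}{7} = \left(- \frac{1}{7}\right) 81 = - \frac{81}{7} \approx -11.571$)
$n = - \frac{1269157}{7}$ ($n = -7 + 15668 \left(- \frac{81}{7}\right) = -7 - \frac{1269108}{7} = - \frac{1269157}{7} \approx -1.8131 \cdot 10^{5}$)
$- n = \left(-1\right) \left(- \frac{1269157}{7}\right) = \frac{1269157}{7}$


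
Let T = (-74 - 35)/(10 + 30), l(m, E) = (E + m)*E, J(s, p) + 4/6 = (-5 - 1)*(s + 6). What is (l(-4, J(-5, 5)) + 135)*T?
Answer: -40439/72 ≈ -561.65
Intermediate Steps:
J(s, p) = -110/3 - 6*s (J(s, p) = -2/3 + (-5 - 1)*(s + 6) = -2/3 - 6*(6 + s) = -2/3 + (-36 - 6*s) = -110/3 - 6*s)
l(m, E) = E*(E + m)
T = -109/40 ≈ -2.7250
(l(-4, J(-5, 5)) + 135)*T = ((-110/3 - 6*(-5))*((-110/3 - 6*(-5)) - 4) + 135)*(-109/40) = ((-110/3 + 30)*((-110/3 + 30) - 4) + 135)*(-109/40) = (-20*(-20/3 - 4)/3 + 135)*(-109/40) = (-20/3*(-32/3) + 135)*(-109/40) = (640/9 + 135)*(-109/40) = (1855/9)*(-109/40) = -40439/72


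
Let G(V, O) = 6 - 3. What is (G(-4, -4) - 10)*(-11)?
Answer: 77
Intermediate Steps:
G(V, O) = 3
(G(-4, -4) - 10)*(-11) = (3 - 10)*(-11) = -7*(-11) = 77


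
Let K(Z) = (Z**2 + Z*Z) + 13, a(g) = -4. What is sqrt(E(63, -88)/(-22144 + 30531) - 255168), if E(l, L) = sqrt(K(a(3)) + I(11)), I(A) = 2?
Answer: sqrt(-17948968512192 + 8387*sqrt(47))/8387 ≈ 505.14*I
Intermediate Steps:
K(Z) = 13 + 2*Z**2 (K(Z) = (Z**2 + Z**2) + 13 = 2*Z**2 + 13 = 13 + 2*Z**2)
E(l, L) = sqrt(47) (E(l, L) = sqrt((13 + 2*(-4)**2) + 2) = sqrt((13 + 2*16) + 2) = sqrt((13 + 32) + 2) = sqrt(45 + 2) = sqrt(47))
sqrt(E(63, -88)/(-22144 + 30531) - 255168) = sqrt(sqrt(47)/(-22144 + 30531) - 255168) = sqrt(sqrt(47)/8387 - 255168) = sqrt(-255168 + sqrt(47)/8387)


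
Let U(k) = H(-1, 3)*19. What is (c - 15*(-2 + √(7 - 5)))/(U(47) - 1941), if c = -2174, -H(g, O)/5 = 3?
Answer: 1072/1113 + 5*√2/742 ≈ 0.97269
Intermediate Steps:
H(g, O) = -15 (H(g, O) = -5*3 = -15)
U(k) = -285 (U(k) = -15*19 = -285)
(c - 15*(-2 + √(7 - 5)))/(U(47) - 1941) = (-2174 - 15*(-2 + √(7 - 5)))/(-285 - 1941) = (-2174 - 15*(-2 + √2))/(-2226) = (-2174 + (30 - 15*√2))*(-1/2226) = (-2144 - 15*√2)*(-1/2226) = 1072/1113 + 5*√2/742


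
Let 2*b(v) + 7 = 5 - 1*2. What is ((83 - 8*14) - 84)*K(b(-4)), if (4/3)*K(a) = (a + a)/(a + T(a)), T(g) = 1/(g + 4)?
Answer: -226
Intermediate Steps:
b(v) = -2 (b(v) = -7/2 + (5 - 1*2)/2 = -7/2 + (5 - 2)/2 = -7/2 + (1/2)*3 = -7/2 + 3/2 = -2)
T(g) = 1/(4 + g)
K(a) = 3*a/(2*(a + 1/(4 + a))) (K(a) = 3*((a + a)/(a + 1/(4 + a)))/4 = 3*((2*a)/(a + 1/(4 + a)))/4 = 3*(2*a/(a + 1/(4 + a)))/4 = 3*a/(2*(a + 1/(4 + a))))
((83 - 8*14) - 84)*K(b(-4)) = ((83 - 8*14) - 84)*((3/2)*(-2)*(4 - 2)/(1 - 2*(4 - 2))) = ((83 - 112) - 84)*((3/2)*(-2)*2/(1 - 2*2)) = (-29 - 84)*((3/2)*(-2)*2/(1 - 4)) = -339*(-2)*2/(2*(-3)) = -339*(-2)*(-1)*2/(2*3) = -113*2 = -226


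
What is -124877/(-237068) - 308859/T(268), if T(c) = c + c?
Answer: -18288412835/31767112 ≈ -575.70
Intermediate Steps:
T(c) = 2*c
-124877/(-237068) - 308859/T(268) = -124877/(-237068) - 308859/(2*268) = -124877*(-1/237068) - 308859/536 = 124877/237068 - 308859*1/536 = 124877/237068 - 308859/536 = -18288412835/31767112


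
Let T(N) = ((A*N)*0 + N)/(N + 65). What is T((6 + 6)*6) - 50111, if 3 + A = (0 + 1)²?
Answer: -6865135/137 ≈ -50111.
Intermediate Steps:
A = -2 (A = -3 + (0 + 1)² = -3 + 1² = -3 + 1 = -2)
T(N) = N/(65 + N) (T(N) = (-2*N*0 + N)/(N + 65) = (0 + N)/(65 + N) = N/(65 + N))
T((6 + 6)*6) - 50111 = ((6 + 6)*6)/(65 + (6 + 6)*6) - 50111 = (12*6)/(65 + 12*6) - 50111 = 72/(65 + 72) - 50111 = 72/137 - 50111 = -6865135/137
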